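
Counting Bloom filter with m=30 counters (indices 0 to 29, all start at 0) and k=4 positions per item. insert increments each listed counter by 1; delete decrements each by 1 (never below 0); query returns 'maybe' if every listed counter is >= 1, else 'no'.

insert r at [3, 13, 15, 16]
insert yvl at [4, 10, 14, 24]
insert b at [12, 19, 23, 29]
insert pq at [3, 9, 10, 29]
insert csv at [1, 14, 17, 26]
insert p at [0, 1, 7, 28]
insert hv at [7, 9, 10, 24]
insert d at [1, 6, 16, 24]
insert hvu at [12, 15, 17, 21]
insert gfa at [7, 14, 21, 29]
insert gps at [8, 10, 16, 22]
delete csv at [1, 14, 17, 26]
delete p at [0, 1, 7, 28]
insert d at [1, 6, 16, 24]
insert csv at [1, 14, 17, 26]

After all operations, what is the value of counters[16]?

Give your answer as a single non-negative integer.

Answer: 4

Derivation:
Step 1: insert r at [3, 13, 15, 16] -> counters=[0,0,0,1,0,0,0,0,0,0,0,0,0,1,0,1,1,0,0,0,0,0,0,0,0,0,0,0,0,0]
Step 2: insert yvl at [4, 10, 14, 24] -> counters=[0,0,0,1,1,0,0,0,0,0,1,0,0,1,1,1,1,0,0,0,0,0,0,0,1,0,0,0,0,0]
Step 3: insert b at [12, 19, 23, 29] -> counters=[0,0,0,1,1,0,0,0,0,0,1,0,1,1,1,1,1,0,0,1,0,0,0,1,1,0,0,0,0,1]
Step 4: insert pq at [3, 9, 10, 29] -> counters=[0,0,0,2,1,0,0,0,0,1,2,0,1,1,1,1,1,0,0,1,0,0,0,1,1,0,0,0,0,2]
Step 5: insert csv at [1, 14, 17, 26] -> counters=[0,1,0,2,1,0,0,0,0,1,2,0,1,1,2,1,1,1,0,1,0,0,0,1,1,0,1,0,0,2]
Step 6: insert p at [0, 1, 7, 28] -> counters=[1,2,0,2,1,0,0,1,0,1,2,0,1,1,2,1,1,1,0,1,0,0,0,1,1,0,1,0,1,2]
Step 7: insert hv at [7, 9, 10, 24] -> counters=[1,2,0,2,1,0,0,2,0,2,3,0,1,1,2,1,1,1,0,1,0,0,0,1,2,0,1,0,1,2]
Step 8: insert d at [1, 6, 16, 24] -> counters=[1,3,0,2,1,0,1,2,0,2,3,0,1,1,2,1,2,1,0,1,0,0,0,1,3,0,1,0,1,2]
Step 9: insert hvu at [12, 15, 17, 21] -> counters=[1,3,0,2,1,0,1,2,0,2,3,0,2,1,2,2,2,2,0,1,0,1,0,1,3,0,1,0,1,2]
Step 10: insert gfa at [7, 14, 21, 29] -> counters=[1,3,0,2,1,0,1,3,0,2,3,0,2,1,3,2,2,2,0,1,0,2,0,1,3,0,1,0,1,3]
Step 11: insert gps at [8, 10, 16, 22] -> counters=[1,3,0,2,1,0,1,3,1,2,4,0,2,1,3,2,3,2,0,1,0,2,1,1,3,0,1,0,1,3]
Step 12: delete csv at [1, 14, 17, 26] -> counters=[1,2,0,2,1,0,1,3,1,2,4,0,2,1,2,2,3,1,0,1,0,2,1,1,3,0,0,0,1,3]
Step 13: delete p at [0, 1, 7, 28] -> counters=[0,1,0,2,1,0,1,2,1,2,4,0,2,1,2,2,3,1,0,1,0,2,1,1,3,0,0,0,0,3]
Step 14: insert d at [1, 6, 16, 24] -> counters=[0,2,0,2,1,0,2,2,1,2,4,0,2,1,2,2,4,1,0,1,0,2,1,1,4,0,0,0,0,3]
Step 15: insert csv at [1, 14, 17, 26] -> counters=[0,3,0,2,1,0,2,2,1,2,4,0,2,1,3,2,4,2,0,1,0,2,1,1,4,0,1,0,0,3]
Final counters=[0,3,0,2,1,0,2,2,1,2,4,0,2,1,3,2,4,2,0,1,0,2,1,1,4,0,1,0,0,3] -> counters[16]=4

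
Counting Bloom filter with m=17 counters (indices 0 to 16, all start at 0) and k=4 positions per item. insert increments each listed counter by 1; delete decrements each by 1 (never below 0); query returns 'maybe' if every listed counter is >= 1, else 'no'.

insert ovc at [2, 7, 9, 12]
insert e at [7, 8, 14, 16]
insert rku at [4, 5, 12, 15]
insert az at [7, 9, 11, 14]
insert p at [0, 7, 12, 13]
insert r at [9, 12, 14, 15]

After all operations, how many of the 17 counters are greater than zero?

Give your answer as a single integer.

Answer: 13

Derivation:
Step 1: insert ovc at [2, 7, 9, 12] -> counters=[0,0,1,0,0,0,0,1,0,1,0,0,1,0,0,0,0]
Step 2: insert e at [7, 8, 14, 16] -> counters=[0,0,1,0,0,0,0,2,1,1,0,0,1,0,1,0,1]
Step 3: insert rku at [4, 5, 12, 15] -> counters=[0,0,1,0,1,1,0,2,1,1,0,0,2,0,1,1,1]
Step 4: insert az at [7, 9, 11, 14] -> counters=[0,0,1,0,1,1,0,3,1,2,0,1,2,0,2,1,1]
Step 5: insert p at [0, 7, 12, 13] -> counters=[1,0,1,0,1,1,0,4,1,2,0,1,3,1,2,1,1]
Step 6: insert r at [9, 12, 14, 15] -> counters=[1,0,1,0,1,1,0,4,1,3,0,1,4,1,3,2,1]
Final counters=[1,0,1,0,1,1,0,4,1,3,0,1,4,1,3,2,1] -> 13 nonzero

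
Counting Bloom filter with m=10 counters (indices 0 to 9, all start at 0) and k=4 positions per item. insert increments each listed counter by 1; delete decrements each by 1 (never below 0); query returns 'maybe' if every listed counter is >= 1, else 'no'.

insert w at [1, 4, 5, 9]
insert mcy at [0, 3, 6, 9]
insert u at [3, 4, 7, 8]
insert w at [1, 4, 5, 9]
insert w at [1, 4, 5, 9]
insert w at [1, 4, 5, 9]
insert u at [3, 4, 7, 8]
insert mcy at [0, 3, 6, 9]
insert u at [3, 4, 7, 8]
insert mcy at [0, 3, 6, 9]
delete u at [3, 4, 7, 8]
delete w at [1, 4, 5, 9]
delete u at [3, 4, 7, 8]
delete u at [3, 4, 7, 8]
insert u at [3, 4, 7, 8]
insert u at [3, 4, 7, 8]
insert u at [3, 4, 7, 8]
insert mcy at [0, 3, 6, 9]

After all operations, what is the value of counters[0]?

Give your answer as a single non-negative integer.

Step 1: insert w at [1, 4, 5, 9] -> counters=[0,1,0,0,1,1,0,0,0,1]
Step 2: insert mcy at [0, 3, 6, 9] -> counters=[1,1,0,1,1,1,1,0,0,2]
Step 3: insert u at [3, 4, 7, 8] -> counters=[1,1,0,2,2,1,1,1,1,2]
Step 4: insert w at [1, 4, 5, 9] -> counters=[1,2,0,2,3,2,1,1,1,3]
Step 5: insert w at [1, 4, 5, 9] -> counters=[1,3,0,2,4,3,1,1,1,4]
Step 6: insert w at [1, 4, 5, 9] -> counters=[1,4,0,2,5,4,1,1,1,5]
Step 7: insert u at [3, 4, 7, 8] -> counters=[1,4,0,3,6,4,1,2,2,5]
Step 8: insert mcy at [0, 3, 6, 9] -> counters=[2,4,0,4,6,4,2,2,2,6]
Step 9: insert u at [3, 4, 7, 8] -> counters=[2,4,0,5,7,4,2,3,3,6]
Step 10: insert mcy at [0, 3, 6, 9] -> counters=[3,4,0,6,7,4,3,3,3,7]
Step 11: delete u at [3, 4, 7, 8] -> counters=[3,4,0,5,6,4,3,2,2,7]
Step 12: delete w at [1, 4, 5, 9] -> counters=[3,3,0,5,5,3,3,2,2,6]
Step 13: delete u at [3, 4, 7, 8] -> counters=[3,3,0,4,4,3,3,1,1,6]
Step 14: delete u at [3, 4, 7, 8] -> counters=[3,3,0,3,3,3,3,0,0,6]
Step 15: insert u at [3, 4, 7, 8] -> counters=[3,3,0,4,4,3,3,1,1,6]
Step 16: insert u at [3, 4, 7, 8] -> counters=[3,3,0,5,5,3,3,2,2,6]
Step 17: insert u at [3, 4, 7, 8] -> counters=[3,3,0,6,6,3,3,3,3,6]
Step 18: insert mcy at [0, 3, 6, 9] -> counters=[4,3,0,7,6,3,4,3,3,7]
Final counters=[4,3,0,7,6,3,4,3,3,7] -> counters[0]=4

Answer: 4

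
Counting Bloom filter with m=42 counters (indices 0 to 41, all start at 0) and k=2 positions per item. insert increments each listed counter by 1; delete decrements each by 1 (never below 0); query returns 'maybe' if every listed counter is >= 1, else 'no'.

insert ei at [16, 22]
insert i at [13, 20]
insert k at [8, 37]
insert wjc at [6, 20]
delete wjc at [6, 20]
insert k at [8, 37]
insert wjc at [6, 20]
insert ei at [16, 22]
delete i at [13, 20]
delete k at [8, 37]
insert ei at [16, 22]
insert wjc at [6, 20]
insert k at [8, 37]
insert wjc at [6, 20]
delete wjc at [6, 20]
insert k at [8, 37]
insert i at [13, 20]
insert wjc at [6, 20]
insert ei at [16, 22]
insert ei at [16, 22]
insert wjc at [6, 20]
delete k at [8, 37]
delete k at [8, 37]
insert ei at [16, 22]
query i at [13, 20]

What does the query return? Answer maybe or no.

Answer: maybe

Derivation:
Step 1: insert ei at [16, 22] -> counters=[0,0,0,0,0,0,0,0,0,0,0,0,0,0,0,0,1,0,0,0,0,0,1,0,0,0,0,0,0,0,0,0,0,0,0,0,0,0,0,0,0,0]
Step 2: insert i at [13, 20] -> counters=[0,0,0,0,0,0,0,0,0,0,0,0,0,1,0,0,1,0,0,0,1,0,1,0,0,0,0,0,0,0,0,0,0,0,0,0,0,0,0,0,0,0]
Step 3: insert k at [8, 37] -> counters=[0,0,0,0,0,0,0,0,1,0,0,0,0,1,0,0,1,0,0,0,1,0,1,0,0,0,0,0,0,0,0,0,0,0,0,0,0,1,0,0,0,0]
Step 4: insert wjc at [6, 20] -> counters=[0,0,0,0,0,0,1,0,1,0,0,0,0,1,0,0,1,0,0,0,2,0,1,0,0,0,0,0,0,0,0,0,0,0,0,0,0,1,0,0,0,0]
Step 5: delete wjc at [6, 20] -> counters=[0,0,0,0,0,0,0,0,1,0,0,0,0,1,0,0,1,0,0,0,1,0,1,0,0,0,0,0,0,0,0,0,0,0,0,0,0,1,0,0,0,0]
Step 6: insert k at [8, 37] -> counters=[0,0,0,0,0,0,0,0,2,0,0,0,0,1,0,0,1,0,0,0,1,0,1,0,0,0,0,0,0,0,0,0,0,0,0,0,0,2,0,0,0,0]
Step 7: insert wjc at [6, 20] -> counters=[0,0,0,0,0,0,1,0,2,0,0,0,0,1,0,0,1,0,0,0,2,0,1,0,0,0,0,0,0,0,0,0,0,0,0,0,0,2,0,0,0,0]
Step 8: insert ei at [16, 22] -> counters=[0,0,0,0,0,0,1,0,2,0,0,0,0,1,0,0,2,0,0,0,2,0,2,0,0,0,0,0,0,0,0,0,0,0,0,0,0,2,0,0,0,0]
Step 9: delete i at [13, 20] -> counters=[0,0,0,0,0,0,1,0,2,0,0,0,0,0,0,0,2,0,0,0,1,0,2,0,0,0,0,0,0,0,0,0,0,0,0,0,0,2,0,0,0,0]
Step 10: delete k at [8, 37] -> counters=[0,0,0,0,0,0,1,0,1,0,0,0,0,0,0,0,2,0,0,0,1,0,2,0,0,0,0,0,0,0,0,0,0,0,0,0,0,1,0,0,0,0]
Step 11: insert ei at [16, 22] -> counters=[0,0,0,0,0,0,1,0,1,0,0,0,0,0,0,0,3,0,0,0,1,0,3,0,0,0,0,0,0,0,0,0,0,0,0,0,0,1,0,0,0,0]
Step 12: insert wjc at [6, 20] -> counters=[0,0,0,0,0,0,2,0,1,0,0,0,0,0,0,0,3,0,0,0,2,0,3,0,0,0,0,0,0,0,0,0,0,0,0,0,0,1,0,0,0,0]
Step 13: insert k at [8, 37] -> counters=[0,0,0,0,0,0,2,0,2,0,0,0,0,0,0,0,3,0,0,0,2,0,3,0,0,0,0,0,0,0,0,0,0,0,0,0,0,2,0,0,0,0]
Step 14: insert wjc at [6, 20] -> counters=[0,0,0,0,0,0,3,0,2,0,0,0,0,0,0,0,3,0,0,0,3,0,3,0,0,0,0,0,0,0,0,0,0,0,0,0,0,2,0,0,0,0]
Step 15: delete wjc at [6, 20] -> counters=[0,0,0,0,0,0,2,0,2,0,0,0,0,0,0,0,3,0,0,0,2,0,3,0,0,0,0,0,0,0,0,0,0,0,0,0,0,2,0,0,0,0]
Step 16: insert k at [8, 37] -> counters=[0,0,0,0,0,0,2,0,3,0,0,0,0,0,0,0,3,0,0,0,2,0,3,0,0,0,0,0,0,0,0,0,0,0,0,0,0,3,0,0,0,0]
Step 17: insert i at [13, 20] -> counters=[0,0,0,0,0,0,2,0,3,0,0,0,0,1,0,0,3,0,0,0,3,0,3,0,0,0,0,0,0,0,0,0,0,0,0,0,0,3,0,0,0,0]
Step 18: insert wjc at [6, 20] -> counters=[0,0,0,0,0,0,3,0,3,0,0,0,0,1,0,0,3,0,0,0,4,0,3,0,0,0,0,0,0,0,0,0,0,0,0,0,0,3,0,0,0,0]
Step 19: insert ei at [16, 22] -> counters=[0,0,0,0,0,0,3,0,3,0,0,0,0,1,0,0,4,0,0,0,4,0,4,0,0,0,0,0,0,0,0,0,0,0,0,0,0,3,0,0,0,0]
Step 20: insert ei at [16, 22] -> counters=[0,0,0,0,0,0,3,0,3,0,0,0,0,1,0,0,5,0,0,0,4,0,5,0,0,0,0,0,0,0,0,0,0,0,0,0,0,3,0,0,0,0]
Step 21: insert wjc at [6, 20] -> counters=[0,0,0,0,0,0,4,0,3,0,0,0,0,1,0,0,5,0,0,0,5,0,5,0,0,0,0,0,0,0,0,0,0,0,0,0,0,3,0,0,0,0]
Step 22: delete k at [8, 37] -> counters=[0,0,0,0,0,0,4,0,2,0,0,0,0,1,0,0,5,0,0,0,5,0,5,0,0,0,0,0,0,0,0,0,0,0,0,0,0,2,0,0,0,0]
Step 23: delete k at [8, 37] -> counters=[0,0,0,0,0,0,4,0,1,0,0,0,0,1,0,0,5,0,0,0,5,0,5,0,0,0,0,0,0,0,0,0,0,0,0,0,0,1,0,0,0,0]
Step 24: insert ei at [16, 22] -> counters=[0,0,0,0,0,0,4,0,1,0,0,0,0,1,0,0,6,0,0,0,5,0,6,0,0,0,0,0,0,0,0,0,0,0,0,0,0,1,0,0,0,0]
Query i: check counters[13]=1 counters[20]=5 -> maybe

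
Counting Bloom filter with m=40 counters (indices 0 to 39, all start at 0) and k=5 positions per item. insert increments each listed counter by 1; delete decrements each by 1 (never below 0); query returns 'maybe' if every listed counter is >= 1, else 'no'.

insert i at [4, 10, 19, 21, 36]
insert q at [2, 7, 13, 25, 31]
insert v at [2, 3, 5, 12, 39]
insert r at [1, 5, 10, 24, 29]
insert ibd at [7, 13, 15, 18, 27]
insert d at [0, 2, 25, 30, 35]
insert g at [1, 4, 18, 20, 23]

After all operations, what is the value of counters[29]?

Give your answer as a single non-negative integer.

Step 1: insert i at [4, 10, 19, 21, 36] -> counters=[0,0,0,0,1,0,0,0,0,0,1,0,0,0,0,0,0,0,0,1,0,1,0,0,0,0,0,0,0,0,0,0,0,0,0,0,1,0,0,0]
Step 2: insert q at [2, 7, 13, 25, 31] -> counters=[0,0,1,0,1,0,0,1,0,0,1,0,0,1,0,0,0,0,0,1,0,1,0,0,0,1,0,0,0,0,0,1,0,0,0,0,1,0,0,0]
Step 3: insert v at [2, 3, 5, 12, 39] -> counters=[0,0,2,1,1,1,0,1,0,0,1,0,1,1,0,0,0,0,0,1,0,1,0,0,0,1,0,0,0,0,0,1,0,0,0,0,1,0,0,1]
Step 4: insert r at [1, 5, 10, 24, 29] -> counters=[0,1,2,1,1,2,0,1,0,0,2,0,1,1,0,0,0,0,0,1,0,1,0,0,1,1,0,0,0,1,0,1,0,0,0,0,1,0,0,1]
Step 5: insert ibd at [7, 13, 15, 18, 27] -> counters=[0,1,2,1,1,2,0,2,0,0,2,0,1,2,0,1,0,0,1,1,0,1,0,0,1,1,0,1,0,1,0,1,0,0,0,0,1,0,0,1]
Step 6: insert d at [0, 2, 25, 30, 35] -> counters=[1,1,3,1,1,2,0,2,0,0,2,0,1,2,0,1,0,0,1,1,0,1,0,0,1,2,0,1,0,1,1,1,0,0,0,1,1,0,0,1]
Step 7: insert g at [1, 4, 18, 20, 23] -> counters=[1,2,3,1,2,2,0,2,0,0,2,0,1,2,0,1,0,0,2,1,1,1,0,1,1,2,0,1,0,1,1,1,0,0,0,1,1,0,0,1]
Final counters=[1,2,3,1,2,2,0,2,0,0,2,0,1,2,0,1,0,0,2,1,1,1,0,1,1,2,0,1,0,1,1,1,0,0,0,1,1,0,0,1] -> counters[29]=1

Answer: 1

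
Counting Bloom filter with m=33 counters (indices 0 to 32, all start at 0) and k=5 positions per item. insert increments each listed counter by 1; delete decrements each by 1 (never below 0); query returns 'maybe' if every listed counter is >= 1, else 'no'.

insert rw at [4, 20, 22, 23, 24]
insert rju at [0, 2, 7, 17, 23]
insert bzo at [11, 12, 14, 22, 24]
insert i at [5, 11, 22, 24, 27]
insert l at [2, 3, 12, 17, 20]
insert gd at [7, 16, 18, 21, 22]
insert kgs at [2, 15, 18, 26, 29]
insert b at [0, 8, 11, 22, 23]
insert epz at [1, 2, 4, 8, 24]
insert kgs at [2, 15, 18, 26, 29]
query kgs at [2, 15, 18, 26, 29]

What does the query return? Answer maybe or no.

Step 1: insert rw at [4, 20, 22, 23, 24] -> counters=[0,0,0,0,1,0,0,0,0,0,0,0,0,0,0,0,0,0,0,0,1,0,1,1,1,0,0,0,0,0,0,0,0]
Step 2: insert rju at [0, 2, 7, 17, 23] -> counters=[1,0,1,0,1,0,0,1,0,0,0,0,0,0,0,0,0,1,0,0,1,0,1,2,1,0,0,0,0,0,0,0,0]
Step 3: insert bzo at [11, 12, 14, 22, 24] -> counters=[1,0,1,0,1,0,0,1,0,0,0,1,1,0,1,0,0,1,0,0,1,0,2,2,2,0,0,0,0,0,0,0,0]
Step 4: insert i at [5, 11, 22, 24, 27] -> counters=[1,0,1,0,1,1,0,1,0,0,0,2,1,0,1,0,0,1,0,0,1,0,3,2,3,0,0,1,0,0,0,0,0]
Step 5: insert l at [2, 3, 12, 17, 20] -> counters=[1,0,2,1,1,1,0,1,0,0,0,2,2,0,1,0,0,2,0,0,2,0,3,2,3,0,0,1,0,0,0,0,0]
Step 6: insert gd at [7, 16, 18, 21, 22] -> counters=[1,0,2,1,1,1,0,2,0,0,0,2,2,0,1,0,1,2,1,0,2,1,4,2,3,0,0,1,0,0,0,0,0]
Step 7: insert kgs at [2, 15, 18, 26, 29] -> counters=[1,0,3,1,1,1,0,2,0,0,0,2,2,0,1,1,1,2,2,0,2,1,4,2,3,0,1,1,0,1,0,0,0]
Step 8: insert b at [0, 8, 11, 22, 23] -> counters=[2,0,3,1,1,1,0,2,1,0,0,3,2,0,1,1,1,2,2,0,2,1,5,3,3,0,1,1,0,1,0,0,0]
Step 9: insert epz at [1, 2, 4, 8, 24] -> counters=[2,1,4,1,2,1,0,2,2,0,0,3,2,0,1,1,1,2,2,0,2,1,5,3,4,0,1,1,0,1,0,0,0]
Step 10: insert kgs at [2, 15, 18, 26, 29] -> counters=[2,1,5,1,2,1,0,2,2,0,0,3,2,0,1,2,1,2,3,0,2,1,5,3,4,0,2,1,0,2,0,0,0]
Query kgs: check counters[2]=5 counters[15]=2 counters[18]=3 counters[26]=2 counters[29]=2 -> maybe

Answer: maybe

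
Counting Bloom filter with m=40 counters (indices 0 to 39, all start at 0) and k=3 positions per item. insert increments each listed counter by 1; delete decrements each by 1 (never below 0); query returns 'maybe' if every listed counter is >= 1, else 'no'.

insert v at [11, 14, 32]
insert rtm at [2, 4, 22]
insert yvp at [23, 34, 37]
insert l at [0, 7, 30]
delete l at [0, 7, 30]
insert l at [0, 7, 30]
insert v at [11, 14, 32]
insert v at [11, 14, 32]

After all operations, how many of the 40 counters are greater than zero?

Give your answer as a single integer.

Step 1: insert v at [11, 14, 32] -> counters=[0,0,0,0,0,0,0,0,0,0,0,1,0,0,1,0,0,0,0,0,0,0,0,0,0,0,0,0,0,0,0,0,1,0,0,0,0,0,0,0]
Step 2: insert rtm at [2, 4, 22] -> counters=[0,0,1,0,1,0,0,0,0,0,0,1,0,0,1,0,0,0,0,0,0,0,1,0,0,0,0,0,0,0,0,0,1,0,0,0,0,0,0,0]
Step 3: insert yvp at [23, 34, 37] -> counters=[0,0,1,0,1,0,0,0,0,0,0,1,0,0,1,0,0,0,0,0,0,0,1,1,0,0,0,0,0,0,0,0,1,0,1,0,0,1,0,0]
Step 4: insert l at [0, 7, 30] -> counters=[1,0,1,0,1,0,0,1,0,0,0,1,0,0,1,0,0,0,0,0,0,0,1,1,0,0,0,0,0,0,1,0,1,0,1,0,0,1,0,0]
Step 5: delete l at [0, 7, 30] -> counters=[0,0,1,0,1,0,0,0,0,0,0,1,0,0,1,0,0,0,0,0,0,0,1,1,0,0,0,0,0,0,0,0,1,0,1,0,0,1,0,0]
Step 6: insert l at [0, 7, 30] -> counters=[1,0,1,0,1,0,0,1,0,0,0,1,0,0,1,0,0,0,0,0,0,0,1,1,0,0,0,0,0,0,1,0,1,0,1,0,0,1,0,0]
Step 7: insert v at [11, 14, 32] -> counters=[1,0,1,0,1,0,0,1,0,0,0,2,0,0,2,0,0,0,0,0,0,0,1,1,0,0,0,0,0,0,1,0,2,0,1,0,0,1,0,0]
Step 8: insert v at [11, 14, 32] -> counters=[1,0,1,0,1,0,0,1,0,0,0,3,0,0,3,0,0,0,0,0,0,0,1,1,0,0,0,0,0,0,1,0,3,0,1,0,0,1,0,0]
Final counters=[1,0,1,0,1,0,0,1,0,0,0,3,0,0,3,0,0,0,0,0,0,0,1,1,0,0,0,0,0,0,1,0,3,0,1,0,0,1,0,0] -> 12 nonzero

Answer: 12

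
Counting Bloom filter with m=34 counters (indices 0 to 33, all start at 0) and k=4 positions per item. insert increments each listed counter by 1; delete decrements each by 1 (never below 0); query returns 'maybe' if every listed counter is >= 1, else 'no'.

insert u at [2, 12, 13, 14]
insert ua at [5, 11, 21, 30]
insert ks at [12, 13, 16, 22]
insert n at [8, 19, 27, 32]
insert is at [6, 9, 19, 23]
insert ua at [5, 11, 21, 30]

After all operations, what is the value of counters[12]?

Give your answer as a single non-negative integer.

Answer: 2

Derivation:
Step 1: insert u at [2, 12, 13, 14] -> counters=[0,0,1,0,0,0,0,0,0,0,0,0,1,1,1,0,0,0,0,0,0,0,0,0,0,0,0,0,0,0,0,0,0,0]
Step 2: insert ua at [5, 11, 21, 30] -> counters=[0,0,1,0,0,1,0,0,0,0,0,1,1,1,1,0,0,0,0,0,0,1,0,0,0,0,0,0,0,0,1,0,0,0]
Step 3: insert ks at [12, 13, 16, 22] -> counters=[0,0,1,0,0,1,0,0,0,0,0,1,2,2,1,0,1,0,0,0,0,1,1,0,0,0,0,0,0,0,1,0,0,0]
Step 4: insert n at [8, 19, 27, 32] -> counters=[0,0,1,0,0,1,0,0,1,0,0,1,2,2,1,0,1,0,0,1,0,1,1,0,0,0,0,1,0,0,1,0,1,0]
Step 5: insert is at [6, 9, 19, 23] -> counters=[0,0,1,0,0,1,1,0,1,1,0,1,2,2,1,0,1,0,0,2,0,1,1,1,0,0,0,1,0,0,1,0,1,0]
Step 6: insert ua at [5, 11, 21, 30] -> counters=[0,0,1,0,0,2,1,0,1,1,0,2,2,2,1,0,1,0,0,2,0,2,1,1,0,0,0,1,0,0,2,0,1,0]
Final counters=[0,0,1,0,0,2,1,0,1,1,0,2,2,2,1,0,1,0,0,2,0,2,1,1,0,0,0,1,0,0,2,0,1,0] -> counters[12]=2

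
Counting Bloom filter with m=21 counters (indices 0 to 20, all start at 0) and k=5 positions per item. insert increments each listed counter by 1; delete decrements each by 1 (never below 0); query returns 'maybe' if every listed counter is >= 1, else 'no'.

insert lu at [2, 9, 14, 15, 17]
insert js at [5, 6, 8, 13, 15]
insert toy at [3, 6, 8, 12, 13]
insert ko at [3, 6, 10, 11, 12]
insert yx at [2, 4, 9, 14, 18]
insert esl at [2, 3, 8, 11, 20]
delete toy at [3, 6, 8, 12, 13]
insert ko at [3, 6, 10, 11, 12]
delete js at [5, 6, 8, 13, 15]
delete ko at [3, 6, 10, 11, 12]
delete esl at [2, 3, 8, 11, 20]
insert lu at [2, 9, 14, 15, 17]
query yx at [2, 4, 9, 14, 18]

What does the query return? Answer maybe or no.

Answer: maybe

Derivation:
Step 1: insert lu at [2, 9, 14, 15, 17] -> counters=[0,0,1,0,0,0,0,0,0,1,0,0,0,0,1,1,0,1,0,0,0]
Step 2: insert js at [5, 6, 8, 13, 15] -> counters=[0,0,1,0,0,1,1,0,1,1,0,0,0,1,1,2,0,1,0,0,0]
Step 3: insert toy at [3, 6, 8, 12, 13] -> counters=[0,0,1,1,0,1,2,0,2,1,0,0,1,2,1,2,0,1,0,0,0]
Step 4: insert ko at [3, 6, 10, 11, 12] -> counters=[0,0,1,2,0,1,3,0,2,1,1,1,2,2,1,2,0,1,0,0,0]
Step 5: insert yx at [2, 4, 9, 14, 18] -> counters=[0,0,2,2,1,1,3,0,2,2,1,1,2,2,2,2,0,1,1,0,0]
Step 6: insert esl at [2, 3, 8, 11, 20] -> counters=[0,0,3,3,1,1,3,0,3,2,1,2,2,2,2,2,0,1,1,0,1]
Step 7: delete toy at [3, 6, 8, 12, 13] -> counters=[0,0,3,2,1,1,2,0,2,2,1,2,1,1,2,2,0,1,1,0,1]
Step 8: insert ko at [3, 6, 10, 11, 12] -> counters=[0,0,3,3,1,1,3,0,2,2,2,3,2,1,2,2,0,1,1,0,1]
Step 9: delete js at [5, 6, 8, 13, 15] -> counters=[0,0,3,3,1,0,2,0,1,2,2,3,2,0,2,1,0,1,1,0,1]
Step 10: delete ko at [3, 6, 10, 11, 12] -> counters=[0,0,3,2,1,0,1,0,1,2,1,2,1,0,2,1,0,1,1,0,1]
Step 11: delete esl at [2, 3, 8, 11, 20] -> counters=[0,0,2,1,1,0,1,0,0,2,1,1,1,0,2,1,0,1,1,0,0]
Step 12: insert lu at [2, 9, 14, 15, 17] -> counters=[0,0,3,1,1,0,1,0,0,3,1,1,1,0,3,2,0,2,1,0,0]
Query yx: check counters[2]=3 counters[4]=1 counters[9]=3 counters[14]=3 counters[18]=1 -> maybe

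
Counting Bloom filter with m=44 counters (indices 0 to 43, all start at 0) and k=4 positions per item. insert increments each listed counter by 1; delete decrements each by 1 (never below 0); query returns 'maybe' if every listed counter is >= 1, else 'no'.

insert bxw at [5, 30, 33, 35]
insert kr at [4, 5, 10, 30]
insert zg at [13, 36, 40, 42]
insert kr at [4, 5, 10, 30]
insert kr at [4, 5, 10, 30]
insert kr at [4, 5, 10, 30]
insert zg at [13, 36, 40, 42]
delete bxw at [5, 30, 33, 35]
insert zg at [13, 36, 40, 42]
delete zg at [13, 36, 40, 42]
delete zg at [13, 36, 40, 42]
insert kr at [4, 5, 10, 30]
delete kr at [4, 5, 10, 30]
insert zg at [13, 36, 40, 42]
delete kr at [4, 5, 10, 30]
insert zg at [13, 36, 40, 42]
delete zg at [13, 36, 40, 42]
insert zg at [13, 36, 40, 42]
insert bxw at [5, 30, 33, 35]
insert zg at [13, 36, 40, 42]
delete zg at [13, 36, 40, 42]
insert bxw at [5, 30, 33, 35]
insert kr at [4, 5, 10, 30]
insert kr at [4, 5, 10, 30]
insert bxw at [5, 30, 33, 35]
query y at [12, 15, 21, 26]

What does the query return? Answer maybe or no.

Answer: no

Derivation:
Step 1: insert bxw at [5, 30, 33, 35] -> counters=[0,0,0,0,0,1,0,0,0,0,0,0,0,0,0,0,0,0,0,0,0,0,0,0,0,0,0,0,0,0,1,0,0,1,0,1,0,0,0,0,0,0,0,0]
Step 2: insert kr at [4, 5, 10, 30] -> counters=[0,0,0,0,1,2,0,0,0,0,1,0,0,0,0,0,0,0,0,0,0,0,0,0,0,0,0,0,0,0,2,0,0,1,0,1,0,0,0,0,0,0,0,0]
Step 3: insert zg at [13, 36, 40, 42] -> counters=[0,0,0,0,1,2,0,0,0,0,1,0,0,1,0,0,0,0,0,0,0,0,0,0,0,0,0,0,0,0,2,0,0,1,0,1,1,0,0,0,1,0,1,0]
Step 4: insert kr at [4, 5, 10, 30] -> counters=[0,0,0,0,2,3,0,0,0,0,2,0,0,1,0,0,0,0,0,0,0,0,0,0,0,0,0,0,0,0,3,0,0,1,0,1,1,0,0,0,1,0,1,0]
Step 5: insert kr at [4, 5, 10, 30] -> counters=[0,0,0,0,3,4,0,0,0,0,3,0,0,1,0,0,0,0,0,0,0,0,0,0,0,0,0,0,0,0,4,0,0,1,0,1,1,0,0,0,1,0,1,0]
Step 6: insert kr at [4, 5, 10, 30] -> counters=[0,0,0,0,4,5,0,0,0,0,4,0,0,1,0,0,0,0,0,0,0,0,0,0,0,0,0,0,0,0,5,0,0,1,0,1,1,0,0,0,1,0,1,0]
Step 7: insert zg at [13, 36, 40, 42] -> counters=[0,0,0,0,4,5,0,0,0,0,4,0,0,2,0,0,0,0,0,0,0,0,0,0,0,0,0,0,0,0,5,0,0,1,0,1,2,0,0,0,2,0,2,0]
Step 8: delete bxw at [5, 30, 33, 35] -> counters=[0,0,0,0,4,4,0,0,0,0,4,0,0,2,0,0,0,0,0,0,0,0,0,0,0,0,0,0,0,0,4,0,0,0,0,0,2,0,0,0,2,0,2,0]
Step 9: insert zg at [13, 36, 40, 42] -> counters=[0,0,0,0,4,4,0,0,0,0,4,0,0,3,0,0,0,0,0,0,0,0,0,0,0,0,0,0,0,0,4,0,0,0,0,0,3,0,0,0,3,0,3,0]
Step 10: delete zg at [13, 36, 40, 42] -> counters=[0,0,0,0,4,4,0,0,0,0,4,0,0,2,0,0,0,0,0,0,0,0,0,0,0,0,0,0,0,0,4,0,0,0,0,0,2,0,0,0,2,0,2,0]
Step 11: delete zg at [13, 36, 40, 42] -> counters=[0,0,0,0,4,4,0,0,0,0,4,0,0,1,0,0,0,0,0,0,0,0,0,0,0,0,0,0,0,0,4,0,0,0,0,0,1,0,0,0,1,0,1,0]
Step 12: insert kr at [4, 5, 10, 30] -> counters=[0,0,0,0,5,5,0,0,0,0,5,0,0,1,0,0,0,0,0,0,0,0,0,0,0,0,0,0,0,0,5,0,0,0,0,0,1,0,0,0,1,0,1,0]
Step 13: delete kr at [4, 5, 10, 30] -> counters=[0,0,0,0,4,4,0,0,0,0,4,0,0,1,0,0,0,0,0,0,0,0,0,0,0,0,0,0,0,0,4,0,0,0,0,0,1,0,0,0,1,0,1,0]
Step 14: insert zg at [13, 36, 40, 42] -> counters=[0,0,0,0,4,4,0,0,0,0,4,0,0,2,0,0,0,0,0,0,0,0,0,0,0,0,0,0,0,0,4,0,0,0,0,0,2,0,0,0,2,0,2,0]
Step 15: delete kr at [4, 5, 10, 30] -> counters=[0,0,0,0,3,3,0,0,0,0,3,0,0,2,0,0,0,0,0,0,0,0,0,0,0,0,0,0,0,0,3,0,0,0,0,0,2,0,0,0,2,0,2,0]
Step 16: insert zg at [13, 36, 40, 42] -> counters=[0,0,0,0,3,3,0,0,0,0,3,0,0,3,0,0,0,0,0,0,0,0,0,0,0,0,0,0,0,0,3,0,0,0,0,0,3,0,0,0,3,0,3,0]
Step 17: delete zg at [13, 36, 40, 42] -> counters=[0,0,0,0,3,3,0,0,0,0,3,0,0,2,0,0,0,0,0,0,0,0,0,0,0,0,0,0,0,0,3,0,0,0,0,0,2,0,0,0,2,0,2,0]
Step 18: insert zg at [13, 36, 40, 42] -> counters=[0,0,0,0,3,3,0,0,0,0,3,0,0,3,0,0,0,0,0,0,0,0,0,0,0,0,0,0,0,0,3,0,0,0,0,0,3,0,0,0,3,0,3,0]
Step 19: insert bxw at [5, 30, 33, 35] -> counters=[0,0,0,0,3,4,0,0,0,0,3,0,0,3,0,0,0,0,0,0,0,0,0,0,0,0,0,0,0,0,4,0,0,1,0,1,3,0,0,0,3,0,3,0]
Step 20: insert zg at [13, 36, 40, 42] -> counters=[0,0,0,0,3,4,0,0,0,0,3,0,0,4,0,0,0,0,0,0,0,0,0,0,0,0,0,0,0,0,4,0,0,1,0,1,4,0,0,0,4,0,4,0]
Step 21: delete zg at [13, 36, 40, 42] -> counters=[0,0,0,0,3,4,0,0,0,0,3,0,0,3,0,0,0,0,0,0,0,0,0,0,0,0,0,0,0,0,4,0,0,1,0,1,3,0,0,0,3,0,3,0]
Step 22: insert bxw at [5, 30, 33, 35] -> counters=[0,0,0,0,3,5,0,0,0,0,3,0,0,3,0,0,0,0,0,0,0,0,0,0,0,0,0,0,0,0,5,0,0,2,0,2,3,0,0,0,3,0,3,0]
Step 23: insert kr at [4, 5, 10, 30] -> counters=[0,0,0,0,4,6,0,0,0,0,4,0,0,3,0,0,0,0,0,0,0,0,0,0,0,0,0,0,0,0,6,0,0,2,0,2,3,0,0,0,3,0,3,0]
Step 24: insert kr at [4, 5, 10, 30] -> counters=[0,0,0,0,5,7,0,0,0,0,5,0,0,3,0,0,0,0,0,0,0,0,0,0,0,0,0,0,0,0,7,0,0,2,0,2,3,0,0,0,3,0,3,0]
Step 25: insert bxw at [5, 30, 33, 35] -> counters=[0,0,0,0,5,8,0,0,0,0,5,0,0,3,0,0,0,0,0,0,0,0,0,0,0,0,0,0,0,0,8,0,0,3,0,3,3,0,0,0,3,0,3,0]
Query y: check counters[12]=0 counters[15]=0 counters[21]=0 counters[26]=0 -> no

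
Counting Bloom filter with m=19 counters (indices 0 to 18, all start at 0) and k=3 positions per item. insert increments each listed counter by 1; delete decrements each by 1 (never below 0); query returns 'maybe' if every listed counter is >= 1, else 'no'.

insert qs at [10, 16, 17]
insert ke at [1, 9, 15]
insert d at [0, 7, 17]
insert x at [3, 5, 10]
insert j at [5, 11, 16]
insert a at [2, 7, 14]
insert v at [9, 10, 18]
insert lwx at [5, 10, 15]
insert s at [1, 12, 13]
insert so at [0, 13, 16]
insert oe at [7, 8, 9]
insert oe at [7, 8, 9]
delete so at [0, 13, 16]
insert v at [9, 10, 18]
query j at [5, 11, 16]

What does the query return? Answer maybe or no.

Step 1: insert qs at [10, 16, 17] -> counters=[0,0,0,0,0,0,0,0,0,0,1,0,0,0,0,0,1,1,0]
Step 2: insert ke at [1, 9, 15] -> counters=[0,1,0,0,0,0,0,0,0,1,1,0,0,0,0,1,1,1,0]
Step 3: insert d at [0, 7, 17] -> counters=[1,1,0,0,0,0,0,1,0,1,1,0,0,0,0,1,1,2,0]
Step 4: insert x at [3, 5, 10] -> counters=[1,1,0,1,0,1,0,1,0,1,2,0,0,0,0,1,1,2,0]
Step 5: insert j at [5, 11, 16] -> counters=[1,1,0,1,0,2,0,1,0,1,2,1,0,0,0,1,2,2,0]
Step 6: insert a at [2, 7, 14] -> counters=[1,1,1,1,0,2,0,2,0,1,2,1,0,0,1,1,2,2,0]
Step 7: insert v at [9, 10, 18] -> counters=[1,1,1,1,0,2,0,2,0,2,3,1,0,0,1,1,2,2,1]
Step 8: insert lwx at [5, 10, 15] -> counters=[1,1,1,1,0,3,0,2,0,2,4,1,0,0,1,2,2,2,1]
Step 9: insert s at [1, 12, 13] -> counters=[1,2,1,1,0,3,0,2,0,2,4,1,1,1,1,2,2,2,1]
Step 10: insert so at [0, 13, 16] -> counters=[2,2,1,1,0,3,0,2,0,2,4,1,1,2,1,2,3,2,1]
Step 11: insert oe at [7, 8, 9] -> counters=[2,2,1,1,0,3,0,3,1,3,4,1,1,2,1,2,3,2,1]
Step 12: insert oe at [7, 8, 9] -> counters=[2,2,1,1,0,3,0,4,2,4,4,1,1,2,1,2,3,2,1]
Step 13: delete so at [0, 13, 16] -> counters=[1,2,1,1,0,3,0,4,2,4,4,1,1,1,1,2,2,2,1]
Step 14: insert v at [9, 10, 18] -> counters=[1,2,1,1,0,3,0,4,2,5,5,1,1,1,1,2,2,2,2]
Query j: check counters[5]=3 counters[11]=1 counters[16]=2 -> maybe

Answer: maybe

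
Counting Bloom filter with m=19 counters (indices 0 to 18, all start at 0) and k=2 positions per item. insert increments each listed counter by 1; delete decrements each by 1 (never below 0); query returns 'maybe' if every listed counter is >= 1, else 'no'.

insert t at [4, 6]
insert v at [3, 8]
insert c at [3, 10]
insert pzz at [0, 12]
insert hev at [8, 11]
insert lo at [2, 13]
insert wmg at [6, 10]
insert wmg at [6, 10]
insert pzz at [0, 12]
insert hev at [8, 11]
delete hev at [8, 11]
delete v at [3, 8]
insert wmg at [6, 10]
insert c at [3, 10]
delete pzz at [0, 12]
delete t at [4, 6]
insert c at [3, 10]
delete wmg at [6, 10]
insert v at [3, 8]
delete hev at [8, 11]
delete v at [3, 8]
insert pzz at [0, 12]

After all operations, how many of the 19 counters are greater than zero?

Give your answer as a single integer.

Step 1: insert t at [4, 6] -> counters=[0,0,0,0,1,0,1,0,0,0,0,0,0,0,0,0,0,0,0]
Step 2: insert v at [3, 8] -> counters=[0,0,0,1,1,0,1,0,1,0,0,0,0,0,0,0,0,0,0]
Step 3: insert c at [3, 10] -> counters=[0,0,0,2,1,0,1,0,1,0,1,0,0,0,0,0,0,0,0]
Step 4: insert pzz at [0, 12] -> counters=[1,0,0,2,1,0,1,0,1,0,1,0,1,0,0,0,0,0,0]
Step 5: insert hev at [8, 11] -> counters=[1,0,0,2,1,0,1,0,2,0,1,1,1,0,0,0,0,0,0]
Step 6: insert lo at [2, 13] -> counters=[1,0,1,2,1,0,1,0,2,0,1,1,1,1,0,0,0,0,0]
Step 7: insert wmg at [6, 10] -> counters=[1,0,1,2,1,0,2,0,2,0,2,1,1,1,0,0,0,0,0]
Step 8: insert wmg at [6, 10] -> counters=[1,0,1,2,1,0,3,0,2,0,3,1,1,1,0,0,0,0,0]
Step 9: insert pzz at [0, 12] -> counters=[2,0,1,2,1,0,3,0,2,0,3,1,2,1,0,0,0,0,0]
Step 10: insert hev at [8, 11] -> counters=[2,0,1,2,1,0,3,0,3,0,3,2,2,1,0,0,0,0,0]
Step 11: delete hev at [8, 11] -> counters=[2,0,1,2,1,0,3,0,2,0,3,1,2,1,0,0,0,0,0]
Step 12: delete v at [3, 8] -> counters=[2,0,1,1,1,0,3,0,1,0,3,1,2,1,0,0,0,0,0]
Step 13: insert wmg at [6, 10] -> counters=[2,0,1,1,1,0,4,0,1,0,4,1,2,1,0,0,0,0,0]
Step 14: insert c at [3, 10] -> counters=[2,0,1,2,1,0,4,0,1,0,5,1,2,1,0,0,0,0,0]
Step 15: delete pzz at [0, 12] -> counters=[1,0,1,2,1,0,4,0,1,0,5,1,1,1,0,0,0,0,0]
Step 16: delete t at [4, 6] -> counters=[1,0,1,2,0,0,3,0,1,0,5,1,1,1,0,0,0,0,0]
Step 17: insert c at [3, 10] -> counters=[1,0,1,3,0,0,3,0,1,0,6,1,1,1,0,0,0,0,0]
Step 18: delete wmg at [6, 10] -> counters=[1,0,1,3,0,0,2,0,1,0,5,1,1,1,0,0,0,0,0]
Step 19: insert v at [3, 8] -> counters=[1,0,1,4,0,0,2,0,2,0,5,1,1,1,0,0,0,0,0]
Step 20: delete hev at [8, 11] -> counters=[1,0,1,4,0,0,2,0,1,0,5,0,1,1,0,0,0,0,0]
Step 21: delete v at [3, 8] -> counters=[1,0,1,3,0,0,2,0,0,0,5,0,1,1,0,0,0,0,0]
Step 22: insert pzz at [0, 12] -> counters=[2,0,1,3,0,0,2,0,0,0,5,0,2,1,0,0,0,0,0]
Final counters=[2,0,1,3,0,0,2,0,0,0,5,0,2,1,0,0,0,0,0] -> 7 nonzero

Answer: 7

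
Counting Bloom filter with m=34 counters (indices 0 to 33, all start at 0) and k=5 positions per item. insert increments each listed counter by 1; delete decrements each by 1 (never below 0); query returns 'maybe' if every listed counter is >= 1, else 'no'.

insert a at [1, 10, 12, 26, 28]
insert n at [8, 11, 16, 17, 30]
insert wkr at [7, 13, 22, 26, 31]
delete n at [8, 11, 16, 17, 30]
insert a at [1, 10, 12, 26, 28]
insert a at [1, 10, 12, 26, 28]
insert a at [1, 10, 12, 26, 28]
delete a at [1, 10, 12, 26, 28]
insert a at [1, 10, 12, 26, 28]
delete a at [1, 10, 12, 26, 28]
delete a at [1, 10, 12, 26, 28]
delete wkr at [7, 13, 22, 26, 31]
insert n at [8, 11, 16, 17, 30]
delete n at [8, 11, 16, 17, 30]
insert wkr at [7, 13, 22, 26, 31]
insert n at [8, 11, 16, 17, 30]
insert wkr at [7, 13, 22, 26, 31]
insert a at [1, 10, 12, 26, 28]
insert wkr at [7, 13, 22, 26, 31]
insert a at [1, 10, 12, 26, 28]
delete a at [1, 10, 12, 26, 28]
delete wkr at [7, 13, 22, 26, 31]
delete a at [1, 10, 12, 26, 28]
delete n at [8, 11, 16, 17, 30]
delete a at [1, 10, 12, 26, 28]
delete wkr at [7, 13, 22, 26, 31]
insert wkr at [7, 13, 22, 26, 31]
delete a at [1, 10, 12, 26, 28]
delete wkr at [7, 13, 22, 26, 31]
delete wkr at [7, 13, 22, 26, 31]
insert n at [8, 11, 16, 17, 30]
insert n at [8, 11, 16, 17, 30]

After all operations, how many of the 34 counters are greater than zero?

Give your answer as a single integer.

Answer: 5

Derivation:
Step 1: insert a at [1, 10, 12, 26, 28] -> counters=[0,1,0,0,0,0,0,0,0,0,1,0,1,0,0,0,0,0,0,0,0,0,0,0,0,0,1,0,1,0,0,0,0,0]
Step 2: insert n at [8, 11, 16, 17, 30] -> counters=[0,1,0,0,0,0,0,0,1,0,1,1,1,0,0,0,1,1,0,0,0,0,0,0,0,0,1,0,1,0,1,0,0,0]
Step 3: insert wkr at [7, 13, 22, 26, 31] -> counters=[0,1,0,0,0,0,0,1,1,0,1,1,1,1,0,0,1,1,0,0,0,0,1,0,0,0,2,0,1,0,1,1,0,0]
Step 4: delete n at [8, 11, 16, 17, 30] -> counters=[0,1,0,0,0,0,0,1,0,0,1,0,1,1,0,0,0,0,0,0,0,0,1,0,0,0,2,0,1,0,0,1,0,0]
Step 5: insert a at [1, 10, 12, 26, 28] -> counters=[0,2,0,0,0,0,0,1,0,0,2,0,2,1,0,0,0,0,0,0,0,0,1,0,0,0,3,0,2,0,0,1,0,0]
Step 6: insert a at [1, 10, 12, 26, 28] -> counters=[0,3,0,0,0,0,0,1,0,0,3,0,3,1,0,0,0,0,0,0,0,0,1,0,0,0,4,0,3,0,0,1,0,0]
Step 7: insert a at [1, 10, 12, 26, 28] -> counters=[0,4,0,0,0,0,0,1,0,0,4,0,4,1,0,0,0,0,0,0,0,0,1,0,0,0,5,0,4,0,0,1,0,0]
Step 8: delete a at [1, 10, 12, 26, 28] -> counters=[0,3,0,0,0,0,0,1,0,0,3,0,3,1,0,0,0,0,0,0,0,0,1,0,0,0,4,0,3,0,0,1,0,0]
Step 9: insert a at [1, 10, 12, 26, 28] -> counters=[0,4,0,0,0,0,0,1,0,0,4,0,4,1,0,0,0,0,0,0,0,0,1,0,0,0,5,0,4,0,0,1,0,0]
Step 10: delete a at [1, 10, 12, 26, 28] -> counters=[0,3,0,0,0,0,0,1,0,0,3,0,3,1,0,0,0,0,0,0,0,0,1,0,0,0,4,0,3,0,0,1,0,0]
Step 11: delete a at [1, 10, 12, 26, 28] -> counters=[0,2,0,0,0,0,0,1,0,0,2,0,2,1,0,0,0,0,0,0,0,0,1,0,0,0,3,0,2,0,0,1,0,0]
Step 12: delete wkr at [7, 13, 22, 26, 31] -> counters=[0,2,0,0,0,0,0,0,0,0,2,0,2,0,0,0,0,0,0,0,0,0,0,0,0,0,2,0,2,0,0,0,0,0]
Step 13: insert n at [8, 11, 16, 17, 30] -> counters=[0,2,0,0,0,0,0,0,1,0,2,1,2,0,0,0,1,1,0,0,0,0,0,0,0,0,2,0,2,0,1,0,0,0]
Step 14: delete n at [8, 11, 16, 17, 30] -> counters=[0,2,0,0,0,0,0,0,0,0,2,0,2,0,0,0,0,0,0,0,0,0,0,0,0,0,2,0,2,0,0,0,0,0]
Step 15: insert wkr at [7, 13, 22, 26, 31] -> counters=[0,2,0,0,0,0,0,1,0,0,2,0,2,1,0,0,0,0,0,0,0,0,1,0,0,0,3,0,2,0,0,1,0,0]
Step 16: insert n at [8, 11, 16, 17, 30] -> counters=[0,2,0,0,0,0,0,1,1,0,2,1,2,1,0,0,1,1,0,0,0,0,1,0,0,0,3,0,2,0,1,1,0,0]
Step 17: insert wkr at [7, 13, 22, 26, 31] -> counters=[0,2,0,0,0,0,0,2,1,0,2,1,2,2,0,0,1,1,0,0,0,0,2,0,0,0,4,0,2,0,1,2,0,0]
Step 18: insert a at [1, 10, 12, 26, 28] -> counters=[0,3,0,0,0,0,0,2,1,0,3,1,3,2,0,0,1,1,0,0,0,0,2,0,0,0,5,0,3,0,1,2,0,0]
Step 19: insert wkr at [7, 13, 22, 26, 31] -> counters=[0,3,0,0,0,0,0,3,1,0,3,1,3,3,0,0,1,1,0,0,0,0,3,0,0,0,6,0,3,0,1,3,0,0]
Step 20: insert a at [1, 10, 12, 26, 28] -> counters=[0,4,0,0,0,0,0,3,1,0,4,1,4,3,0,0,1,1,0,0,0,0,3,0,0,0,7,0,4,0,1,3,0,0]
Step 21: delete a at [1, 10, 12, 26, 28] -> counters=[0,3,0,0,0,0,0,3,1,0,3,1,3,3,0,0,1,1,0,0,0,0,3,0,0,0,6,0,3,0,1,3,0,0]
Step 22: delete wkr at [7, 13, 22, 26, 31] -> counters=[0,3,0,0,0,0,0,2,1,0,3,1,3,2,0,0,1,1,0,0,0,0,2,0,0,0,5,0,3,0,1,2,0,0]
Step 23: delete a at [1, 10, 12, 26, 28] -> counters=[0,2,0,0,0,0,0,2,1,0,2,1,2,2,0,0,1,1,0,0,0,0,2,0,0,0,4,0,2,0,1,2,0,0]
Step 24: delete n at [8, 11, 16, 17, 30] -> counters=[0,2,0,0,0,0,0,2,0,0,2,0,2,2,0,0,0,0,0,0,0,0,2,0,0,0,4,0,2,0,0,2,0,0]
Step 25: delete a at [1, 10, 12, 26, 28] -> counters=[0,1,0,0,0,0,0,2,0,0,1,0,1,2,0,0,0,0,0,0,0,0,2,0,0,0,3,0,1,0,0,2,0,0]
Step 26: delete wkr at [7, 13, 22, 26, 31] -> counters=[0,1,0,0,0,0,0,1,0,0,1,0,1,1,0,0,0,0,0,0,0,0,1,0,0,0,2,0,1,0,0,1,0,0]
Step 27: insert wkr at [7, 13, 22, 26, 31] -> counters=[0,1,0,0,0,0,0,2,0,0,1,0,1,2,0,0,0,0,0,0,0,0,2,0,0,0,3,0,1,0,0,2,0,0]
Step 28: delete a at [1, 10, 12, 26, 28] -> counters=[0,0,0,0,0,0,0,2,0,0,0,0,0,2,0,0,0,0,0,0,0,0,2,0,0,0,2,0,0,0,0,2,0,0]
Step 29: delete wkr at [7, 13, 22, 26, 31] -> counters=[0,0,0,0,0,0,0,1,0,0,0,0,0,1,0,0,0,0,0,0,0,0,1,0,0,0,1,0,0,0,0,1,0,0]
Step 30: delete wkr at [7, 13, 22, 26, 31] -> counters=[0,0,0,0,0,0,0,0,0,0,0,0,0,0,0,0,0,0,0,0,0,0,0,0,0,0,0,0,0,0,0,0,0,0]
Step 31: insert n at [8, 11, 16, 17, 30] -> counters=[0,0,0,0,0,0,0,0,1,0,0,1,0,0,0,0,1,1,0,0,0,0,0,0,0,0,0,0,0,0,1,0,0,0]
Step 32: insert n at [8, 11, 16, 17, 30] -> counters=[0,0,0,0,0,0,0,0,2,0,0,2,0,0,0,0,2,2,0,0,0,0,0,0,0,0,0,0,0,0,2,0,0,0]
Final counters=[0,0,0,0,0,0,0,0,2,0,0,2,0,0,0,0,2,2,0,0,0,0,0,0,0,0,0,0,0,0,2,0,0,0] -> 5 nonzero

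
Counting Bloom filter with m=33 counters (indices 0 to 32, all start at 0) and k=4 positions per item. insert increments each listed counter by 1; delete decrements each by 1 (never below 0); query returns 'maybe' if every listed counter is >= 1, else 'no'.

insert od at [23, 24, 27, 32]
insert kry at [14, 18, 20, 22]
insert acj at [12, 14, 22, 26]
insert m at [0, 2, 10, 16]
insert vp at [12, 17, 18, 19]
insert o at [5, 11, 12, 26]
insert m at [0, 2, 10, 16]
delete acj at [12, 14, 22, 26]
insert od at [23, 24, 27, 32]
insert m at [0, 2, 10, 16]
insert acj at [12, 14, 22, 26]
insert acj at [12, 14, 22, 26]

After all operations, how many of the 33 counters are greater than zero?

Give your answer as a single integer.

Answer: 18

Derivation:
Step 1: insert od at [23, 24, 27, 32] -> counters=[0,0,0,0,0,0,0,0,0,0,0,0,0,0,0,0,0,0,0,0,0,0,0,1,1,0,0,1,0,0,0,0,1]
Step 2: insert kry at [14, 18, 20, 22] -> counters=[0,0,0,0,0,0,0,0,0,0,0,0,0,0,1,0,0,0,1,0,1,0,1,1,1,0,0,1,0,0,0,0,1]
Step 3: insert acj at [12, 14, 22, 26] -> counters=[0,0,0,0,0,0,0,0,0,0,0,0,1,0,2,0,0,0,1,0,1,0,2,1,1,0,1,1,0,0,0,0,1]
Step 4: insert m at [0, 2, 10, 16] -> counters=[1,0,1,0,0,0,0,0,0,0,1,0,1,0,2,0,1,0,1,0,1,0,2,1,1,0,1,1,0,0,0,0,1]
Step 5: insert vp at [12, 17, 18, 19] -> counters=[1,0,1,0,0,0,0,0,0,0,1,0,2,0,2,0,1,1,2,1,1,0,2,1,1,0,1,1,0,0,0,0,1]
Step 6: insert o at [5, 11, 12, 26] -> counters=[1,0,1,0,0,1,0,0,0,0,1,1,3,0,2,0,1,1,2,1,1,0,2,1,1,0,2,1,0,0,0,0,1]
Step 7: insert m at [0, 2, 10, 16] -> counters=[2,0,2,0,0,1,0,0,0,0,2,1,3,0,2,0,2,1,2,1,1,0,2,1,1,0,2,1,0,0,0,0,1]
Step 8: delete acj at [12, 14, 22, 26] -> counters=[2,0,2,0,0,1,0,0,0,0,2,1,2,0,1,0,2,1,2,1,1,0,1,1,1,0,1,1,0,0,0,0,1]
Step 9: insert od at [23, 24, 27, 32] -> counters=[2,0,2,0,0,1,0,0,0,0,2,1,2,0,1,0,2,1,2,1,1,0,1,2,2,0,1,2,0,0,0,0,2]
Step 10: insert m at [0, 2, 10, 16] -> counters=[3,0,3,0,0,1,0,0,0,0,3,1,2,0,1,0,3,1,2,1,1,0,1,2,2,0,1,2,0,0,0,0,2]
Step 11: insert acj at [12, 14, 22, 26] -> counters=[3,0,3,0,0,1,0,0,0,0,3,1,3,0,2,0,3,1,2,1,1,0,2,2,2,0,2,2,0,0,0,0,2]
Step 12: insert acj at [12, 14, 22, 26] -> counters=[3,0,3,0,0,1,0,0,0,0,3,1,4,0,3,0,3,1,2,1,1,0,3,2,2,0,3,2,0,0,0,0,2]
Final counters=[3,0,3,0,0,1,0,0,0,0,3,1,4,0,3,0,3,1,2,1,1,0,3,2,2,0,3,2,0,0,0,0,2] -> 18 nonzero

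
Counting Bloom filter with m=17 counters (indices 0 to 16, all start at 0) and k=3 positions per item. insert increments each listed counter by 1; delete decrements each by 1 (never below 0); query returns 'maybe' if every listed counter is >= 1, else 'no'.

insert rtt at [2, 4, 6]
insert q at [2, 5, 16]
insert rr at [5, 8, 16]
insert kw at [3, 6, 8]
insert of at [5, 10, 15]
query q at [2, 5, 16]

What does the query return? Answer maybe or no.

Answer: maybe

Derivation:
Step 1: insert rtt at [2, 4, 6] -> counters=[0,0,1,0,1,0,1,0,0,0,0,0,0,0,0,0,0]
Step 2: insert q at [2, 5, 16] -> counters=[0,0,2,0,1,1,1,0,0,0,0,0,0,0,0,0,1]
Step 3: insert rr at [5, 8, 16] -> counters=[0,0,2,0,1,2,1,0,1,0,0,0,0,0,0,0,2]
Step 4: insert kw at [3, 6, 8] -> counters=[0,0,2,1,1,2,2,0,2,0,0,0,0,0,0,0,2]
Step 5: insert of at [5, 10, 15] -> counters=[0,0,2,1,1,3,2,0,2,0,1,0,0,0,0,1,2]
Query q: check counters[2]=2 counters[5]=3 counters[16]=2 -> maybe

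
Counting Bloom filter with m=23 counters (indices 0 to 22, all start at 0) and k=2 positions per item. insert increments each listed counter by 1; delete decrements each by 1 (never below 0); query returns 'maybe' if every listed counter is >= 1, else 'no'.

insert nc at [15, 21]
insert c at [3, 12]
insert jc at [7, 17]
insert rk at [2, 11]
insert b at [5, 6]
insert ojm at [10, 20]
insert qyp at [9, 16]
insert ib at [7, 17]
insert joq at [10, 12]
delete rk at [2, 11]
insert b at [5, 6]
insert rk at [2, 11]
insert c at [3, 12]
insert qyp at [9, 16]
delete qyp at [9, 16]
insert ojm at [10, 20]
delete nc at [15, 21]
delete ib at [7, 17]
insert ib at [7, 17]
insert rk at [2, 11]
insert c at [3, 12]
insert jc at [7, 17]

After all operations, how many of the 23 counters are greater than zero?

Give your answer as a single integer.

Step 1: insert nc at [15, 21] -> counters=[0,0,0,0,0,0,0,0,0,0,0,0,0,0,0,1,0,0,0,0,0,1,0]
Step 2: insert c at [3, 12] -> counters=[0,0,0,1,0,0,0,0,0,0,0,0,1,0,0,1,0,0,0,0,0,1,0]
Step 3: insert jc at [7, 17] -> counters=[0,0,0,1,0,0,0,1,0,0,0,0,1,0,0,1,0,1,0,0,0,1,0]
Step 4: insert rk at [2, 11] -> counters=[0,0,1,1,0,0,0,1,0,0,0,1,1,0,0,1,0,1,0,0,0,1,0]
Step 5: insert b at [5, 6] -> counters=[0,0,1,1,0,1,1,1,0,0,0,1,1,0,0,1,0,1,0,0,0,1,0]
Step 6: insert ojm at [10, 20] -> counters=[0,0,1,1,0,1,1,1,0,0,1,1,1,0,0,1,0,1,0,0,1,1,0]
Step 7: insert qyp at [9, 16] -> counters=[0,0,1,1,0,1,1,1,0,1,1,1,1,0,0,1,1,1,0,0,1,1,0]
Step 8: insert ib at [7, 17] -> counters=[0,0,1,1,0,1,1,2,0,1,1,1,1,0,0,1,1,2,0,0,1,1,0]
Step 9: insert joq at [10, 12] -> counters=[0,0,1,1,0,1,1,2,0,1,2,1,2,0,0,1,1,2,0,0,1,1,0]
Step 10: delete rk at [2, 11] -> counters=[0,0,0,1,0,1,1,2,0,1,2,0,2,0,0,1,1,2,0,0,1,1,0]
Step 11: insert b at [5, 6] -> counters=[0,0,0,1,0,2,2,2,0,1,2,0,2,0,0,1,1,2,0,0,1,1,0]
Step 12: insert rk at [2, 11] -> counters=[0,0,1,1,0,2,2,2,0,1,2,1,2,0,0,1,1,2,0,0,1,1,0]
Step 13: insert c at [3, 12] -> counters=[0,0,1,2,0,2,2,2,0,1,2,1,3,0,0,1,1,2,0,0,1,1,0]
Step 14: insert qyp at [9, 16] -> counters=[0,0,1,2,0,2,2,2,0,2,2,1,3,0,0,1,2,2,0,0,1,1,0]
Step 15: delete qyp at [9, 16] -> counters=[0,0,1,2,0,2,2,2,0,1,2,1,3,0,0,1,1,2,0,0,1,1,0]
Step 16: insert ojm at [10, 20] -> counters=[0,0,1,2,0,2,2,2,0,1,3,1,3,0,0,1,1,2,0,0,2,1,0]
Step 17: delete nc at [15, 21] -> counters=[0,0,1,2,0,2,2,2,0,1,3,1,3,0,0,0,1,2,0,0,2,0,0]
Step 18: delete ib at [7, 17] -> counters=[0,0,1,2,0,2,2,1,0,1,3,1,3,0,0,0,1,1,0,0,2,0,0]
Step 19: insert ib at [7, 17] -> counters=[0,0,1,2,0,2,2,2,0,1,3,1,3,0,0,0,1,2,0,0,2,0,0]
Step 20: insert rk at [2, 11] -> counters=[0,0,2,2,0,2,2,2,0,1,3,2,3,0,0,0,1,2,0,0,2,0,0]
Step 21: insert c at [3, 12] -> counters=[0,0,2,3,0,2,2,2,0,1,3,2,4,0,0,0,1,2,0,0,2,0,0]
Step 22: insert jc at [7, 17] -> counters=[0,0,2,3,0,2,2,3,0,1,3,2,4,0,0,0,1,3,0,0,2,0,0]
Final counters=[0,0,2,3,0,2,2,3,0,1,3,2,4,0,0,0,1,3,0,0,2,0,0] -> 12 nonzero

Answer: 12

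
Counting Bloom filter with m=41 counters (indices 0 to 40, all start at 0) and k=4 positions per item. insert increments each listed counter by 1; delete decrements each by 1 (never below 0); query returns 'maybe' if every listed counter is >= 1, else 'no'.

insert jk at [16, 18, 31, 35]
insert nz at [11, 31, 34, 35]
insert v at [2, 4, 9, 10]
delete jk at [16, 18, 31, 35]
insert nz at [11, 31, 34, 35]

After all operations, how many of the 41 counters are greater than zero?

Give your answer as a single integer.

Step 1: insert jk at [16, 18, 31, 35] -> counters=[0,0,0,0,0,0,0,0,0,0,0,0,0,0,0,0,1,0,1,0,0,0,0,0,0,0,0,0,0,0,0,1,0,0,0,1,0,0,0,0,0]
Step 2: insert nz at [11, 31, 34, 35] -> counters=[0,0,0,0,0,0,0,0,0,0,0,1,0,0,0,0,1,0,1,0,0,0,0,0,0,0,0,0,0,0,0,2,0,0,1,2,0,0,0,0,0]
Step 3: insert v at [2, 4, 9, 10] -> counters=[0,0,1,0,1,0,0,0,0,1,1,1,0,0,0,0,1,0,1,0,0,0,0,0,0,0,0,0,0,0,0,2,0,0,1,2,0,0,0,0,0]
Step 4: delete jk at [16, 18, 31, 35] -> counters=[0,0,1,0,1,0,0,0,0,1,1,1,0,0,0,0,0,0,0,0,0,0,0,0,0,0,0,0,0,0,0,1,0,0,1,1,0,0,0,0,0]
Step 5: insert nz at [11, 31, 34, 35] -> counters=[0,0,1,0,1,0,0,0,0,1,1,2,0,0,0,0,0,0,0,0,0,0,0,0,0,0,0,0,0,0,0,2,0,0,2,2,0,0,0,0,0]
Final counters=[0,0,1,0,1,0,0,0,0,1,1,2,0,0,0,0,0,0,0,0,0,0,0,0,0,0,0,0,0,0,0,2,0,0,2,2,0,0,0,0,0] -> 8 nonzero

Answer: 8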